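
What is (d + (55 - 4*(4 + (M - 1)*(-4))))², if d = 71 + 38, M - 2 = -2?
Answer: 17424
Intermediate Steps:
M = 0 (M = 2 - 2 = 0)
d = 109
(d + (55 - 4*(4 + (M - 1)*(-4))))² = (109 + (55 - 4*(4 + (0 - 1)*(-4))))² = (109 + (55 - 4*(4 - 1*(-4))))² = (109 + (55 - 4*(4 + 4)))² = (109 + (55 - 4*8))² = (109 + (55 - 1*32))² = (109 + (55 - 32))² = (109 + 23)² = 132² = 17424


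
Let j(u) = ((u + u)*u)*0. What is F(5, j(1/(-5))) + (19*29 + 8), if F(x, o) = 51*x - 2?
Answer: 812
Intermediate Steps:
j(u) = 0 (j(u) = ((2*u)*u)*0 = (2*u**2)*0 = 0)
F(x, o) = -2 + 51*x
F(5, j(1/(-5))) + (19*29 + 8) = (-2 + 51*5) + (19*29 + 8) = (-2 + 255) + (551 + 8) = 253 + 559 = 812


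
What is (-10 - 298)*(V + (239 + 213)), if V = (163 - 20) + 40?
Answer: -195580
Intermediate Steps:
V = 183 (V = 143 + 40 = 183)
(-10 - 298)*(V + (239 + 213)) = (-10 - 298)*(183 + (239 + 213)) = -308*(183 + 452) = -308*635 = -195580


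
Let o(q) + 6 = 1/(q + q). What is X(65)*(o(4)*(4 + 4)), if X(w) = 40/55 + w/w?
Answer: -893/11 ≈ -81.182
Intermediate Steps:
o(q) = -6 + 1/(2*q) (o(q) = -6 + 1/(q + q) = -6 + 1/(2*q))
X(w) = 19/11 (X(w) = 40*(1/55) + 1 = 8/11 + 1 = 19/11)
X(65)*(o(4)*(4 + 4)) = 19*((-6 + (½)/4)*(4 + 4))/11 = 19*((-6 + (½)*(¼))*8)/11 = 19*((-6 + ⅛)*8)/11 = 19*(-47/8*8)/11 = (19/11)*(-47) = -893/11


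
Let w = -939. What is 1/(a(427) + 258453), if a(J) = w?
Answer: 1/257514 ≈ 3.8833e-6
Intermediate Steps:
a(J) = -939
1/(a(427) + 258453) = 1/(-939 + 258453) = 1/257514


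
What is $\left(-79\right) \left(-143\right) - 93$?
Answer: $11204$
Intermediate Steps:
$\left(-79\right) \left(-143\right) - 93 = 11297 - 93 = 11204$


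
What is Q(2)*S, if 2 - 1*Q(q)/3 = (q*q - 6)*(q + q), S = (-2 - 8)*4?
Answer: -1200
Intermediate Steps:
S = -40 (S = -10*4 = -40)
Q(q) = 6 - 6*q*(-6 + q²) (Q(q) = 6 - 3*(q*q - 6)*(q + q) = 6 - 3*(q² - 6)*2*q = 6 - 3*(-6 + q²)*2*q = 6 - 6*q*(-6 + q²))
Q(2)*S = (6 - 6*2³ + 36*2)*(-40) = (6 - 6*8 + 72)*(-40) = (6 - 48 + 72)*(-40) = 30*(-40) = -1200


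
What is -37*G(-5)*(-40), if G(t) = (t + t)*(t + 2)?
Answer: 44400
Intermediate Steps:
G(t) = 2*t*(2 + t) (G(t) = (2*t)*(2 + t) = 2*t*(2 + t))
-37*G(-5)*(-40) = -74*(-5)*(2 - 5)*(-40) = -74*(-5)*(-3)*(-40) = -37*30*(-40) = -1110*(-40) = 44400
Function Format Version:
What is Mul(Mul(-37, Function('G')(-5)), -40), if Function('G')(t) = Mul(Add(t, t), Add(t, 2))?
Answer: 44400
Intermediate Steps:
Function('G')(t) = Mul(2, t, Add(2, t)) (Function('G')(t) = Mul(Mul(2, t), Add(2, t)) = Mul(2, t, Add(2, t)))
Mul(Mul(-37, Function('G')(-5)), -40) = Mul(Mul(-37, Mul(2, -5, Add(2, -5))), -40) = Mul(Mul(-37, Mul(2, -5, -3)), -40) = Mul(Mul(-37, 30), -40) = Mul(-1110, -40) = 44400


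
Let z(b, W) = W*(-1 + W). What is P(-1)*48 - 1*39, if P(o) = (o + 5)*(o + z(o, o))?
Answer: 153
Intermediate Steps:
P(o) = (5 + o)*(o + o*(-1 + o)) (P(o) = (o + 5)*(o + o*(-1 + o)) = (5 + o)*(o + o*(-1 + o)))
P(-1)*48 - 1*39 = ((-1)²*(5 - 1))*48 - 1*39 = (1*4)*48 - 39 = 4*48 - 39 = 192 - 39 = 153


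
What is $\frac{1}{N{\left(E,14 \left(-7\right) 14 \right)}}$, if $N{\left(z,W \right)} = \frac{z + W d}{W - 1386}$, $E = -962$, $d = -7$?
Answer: $- \frac{1379}{4321} \approx -0.31914$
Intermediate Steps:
$N{\left(z,W \right)} = \frac{z - 7 W}{-1386 + W}$ ($N{\left(z,W \right)} = \frac{z + W \left(-7\right)}{W - 1386} = \frac{z - 7 W}{W - 1386} = \frac{z - 7 W}{-1386 + W}$)
$\frac{1}{N{\left(E,14 \left(-7\right) 14 \right)}} = \frac{1}{\frac{1}{-1386 + 14 \left(-7\right) 14} \left(-962 - 7 \cdot 14 \left(-7\right) 14\right)} = \frac{1}{\frac{1}{-1386 - 1372} \left(-962 - 7 \left(\left(-98\right) 14\right)\right)} = \frac{1}{\frac{1}{-1386 - 1372} \left(-962 - -9604\right)} = \frac{1}{\frac{1}{-2758} \left(-962 + 9604\right)} = \frac{1}{\left(- \frac{1}{2758}\right) 8642} = \frac{1}{- \frac{4321}{1379}} = - \frac{1379}{4321}$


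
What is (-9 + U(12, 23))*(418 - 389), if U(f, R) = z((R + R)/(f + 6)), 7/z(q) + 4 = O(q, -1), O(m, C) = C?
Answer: -1508/5 ≈ -301.60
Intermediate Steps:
z(q) = -7/5 (z(q) = 7/(-4 - 1) = 7/(-5) = 7*(-⅕) = -7/5)
U(f, R) = -7/5
(-9 + U(12, 23))*(418 - 389) = (-9 - 7/5)*(418 - 389) = -52/5*29 = -1508/5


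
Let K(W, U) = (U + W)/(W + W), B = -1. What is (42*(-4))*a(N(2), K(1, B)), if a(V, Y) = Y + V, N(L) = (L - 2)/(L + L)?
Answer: 0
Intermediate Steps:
K(W, U) = (U + W)/(2*W) (K(W, U) = (U + W)/((2*W)) = (U + W)*(1/(2*W)) = (U + W)/(2*W))
N(L) = (-2 + L)/(2*L) (N(L) = (-2 + L)/((2*L)) = (-2 + L)*(1/(2*L)) = (-2 + L)/(2*L))
a(V, Y) = V + Y
(42*(-4))*a(N(2), K(1, B)) = (42*(-4))*((1/2)*(-2 + 2)/2 + (1/2)*(-1 + 1)/1) = -168*((1/2)*(1/2)*0 + (1/2)*1*0) = -168*(0 + 0) = -168*0 = 0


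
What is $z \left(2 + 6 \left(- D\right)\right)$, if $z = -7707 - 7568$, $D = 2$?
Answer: $152750$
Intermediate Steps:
$z = -15275$ ($z = -7707 - 7568 = -15275$)
$z \left(2 + 6 \left(- D\right)\right) = - 15275 \left(2 + 6 \left(\left(-1\right) 2\right)\right) = - 15275 \left(2 + 6 \left(-2\right)\right) = - 15275 \left(2 - 12\right) = \left(-15275\right) \left(-10\right) = 152750$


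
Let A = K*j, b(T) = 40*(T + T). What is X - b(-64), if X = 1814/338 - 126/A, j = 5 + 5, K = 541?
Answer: 2343025188/457145 ≈ 5125.3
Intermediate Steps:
j = 10
b(T) = 80*T (b(T) = 40*(2*T) = 80*T)
A = 5410 (A = 541*10 = 5410)
X = 2442788/457145 (X = 1814/338 - 126/5410 = 1814*(1/338) - 126*1/5410 = 907/169 - 63/2705 = 2442788/457145 ≈ 5.3436)
X - b(-64) = 2442788/457145 - 80*(-64) = 2442788/457145 - 1*(-5120) = 2442788/457145 + 5120 = 2343025188/457145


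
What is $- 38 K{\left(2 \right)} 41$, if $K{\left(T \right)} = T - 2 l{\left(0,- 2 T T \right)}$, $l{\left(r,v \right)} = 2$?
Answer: $3116$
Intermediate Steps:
$K{\left(T \right)} = -4 + T$ ($K{\left(T \right)} = T - 4 = -4 + T$)
$- 38 K{\left(2 \right)} 41 = - 38 \left(-4 + 2\right) 41 = \left(-38\right) \left(-2\right) 41 = 76 \cdot 41 = 3116$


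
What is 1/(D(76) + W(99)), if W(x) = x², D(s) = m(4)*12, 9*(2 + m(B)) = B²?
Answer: 3/29395 ≈ 0.00010206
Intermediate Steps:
m(B) = -2 + B²/9
D(s) = -8/3 (D(s) = (-2 + (⅑)*4²)*12 = (-2 + (⅑)*16)*12 = (-2 + 16/9)*12 = -2/9*12 = -8/3)
1/(D(76) + W(99)) = 1/(-8/3 + 99²) = 1/(-8/3 + 9801) = 1/(29395/3) = 3/29395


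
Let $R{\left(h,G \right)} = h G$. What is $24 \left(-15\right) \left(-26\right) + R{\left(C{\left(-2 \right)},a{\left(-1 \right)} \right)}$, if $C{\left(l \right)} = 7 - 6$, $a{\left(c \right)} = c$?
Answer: $9359$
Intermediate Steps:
$C{\left(l \right)} = 1$
$R{\left(h,G \right)} = G h$
$24 \left(-15\right) \left(-26\right) + R{\left(C{\left(-2 \right)},a{\left(-1 \right)} \right)} = 24 \left(-15\right) \left(-26\right) - 1 = \left(-360\right) \left(-26\right) - 1 = 9360 - 1 = 9359$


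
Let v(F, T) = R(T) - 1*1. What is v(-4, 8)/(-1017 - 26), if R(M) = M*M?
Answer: -9/149 ≈ -0.060403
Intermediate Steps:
R(M) = M²
v(F, T) = -1 + T² (v(F, T) = T² - 1*1 = T² - 1 = -1 + T²)
v(-4, 8)/(-1017 - 26) = (-1 + 8²)/(-1017 - 26) = (-1 + 64)/(-1043) = 63*(-1/1043) = -9/149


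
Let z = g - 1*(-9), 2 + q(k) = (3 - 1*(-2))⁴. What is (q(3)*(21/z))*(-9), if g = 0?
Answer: -13083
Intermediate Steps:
q(k) = 623 (q(k) = -2 + (3 - 1*(-2))⁴ = -2 + (3 + 2)⁴ = -2 + 5⁴ = -2 + 625 = 623)
z = 9 (z = 0 - 1*(-9) = 0 + 9 = 9)
(q(3)*(21/z))*(-9) = (623*(21/9))*(-9) = (623*(21*(⅑)))*(-9) = (623*(7/3))*(-9) = (4361/3)*(-9) = -13083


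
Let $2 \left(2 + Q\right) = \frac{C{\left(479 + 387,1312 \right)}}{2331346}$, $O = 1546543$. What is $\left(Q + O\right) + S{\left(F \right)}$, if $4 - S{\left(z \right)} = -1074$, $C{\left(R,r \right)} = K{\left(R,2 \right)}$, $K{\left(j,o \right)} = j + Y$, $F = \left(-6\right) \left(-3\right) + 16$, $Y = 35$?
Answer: $\frac{424474748897}{274276} \approx 1.5476 \cdot 10^{6}$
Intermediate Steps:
$F = 34$ ($F = 18 + 16 = 34$)
$K{\left(j,o \right)} = 35 + j$ ($K{\left(j,o \right)} = j + 35 = 35 + j$)
$C{\left(R,r \right)} = 35 + R$
$Q = - \frac{548499}{274276}$ ($Q = -2 + \frac{\left(35 + \left(479 + 387\right)\right) \frac{1}{2331346}}{2} = -2 + \frac{\left(35 + 866\right) \frac{1}{2331346}}{2} = -2 + \frac{901 \cdot \frac{1}{2331346}}{2} = -2 + \frac{1}{2} \cdot \frac{53}{137138} = -2 + \frac{53}{274276} = - \frac{548499}{274276} \approx -1.9998$)
$S{\left(z \right)} = 1078$ ($S{\left(z \right)} = 4 - -1074 = 4 + 1074 = 1078$)
$\left(Q + O\right) + S{\left(F \right)} = \left(- \frac{548499}{274276} + 1546543\right) + 1078 = \frac{424179079369}{274276} + 1078 = \frac{424474748897}{274276}$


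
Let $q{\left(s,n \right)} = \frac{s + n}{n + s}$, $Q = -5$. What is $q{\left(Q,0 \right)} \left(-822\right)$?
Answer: $-822$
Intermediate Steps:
$q{\left(s,n \right)} = 1$ ($q{\left(s,n \right)} = \frac{n + s}{n + s} = 1$)
$q{\left(Q,0 \right)} \left(-822\right) = 1 \left(-822\right) = -822$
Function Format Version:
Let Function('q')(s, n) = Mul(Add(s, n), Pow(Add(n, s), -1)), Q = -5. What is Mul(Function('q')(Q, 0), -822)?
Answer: -822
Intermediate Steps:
Function('q')(s, n) = 1 (Function('q')(s, n) = Mul(Add(n, s), Pow(Add(n, s), -1)) = 1)
Mul(Function('q')(Q, 0), -822) = Mul(1, -822) = -822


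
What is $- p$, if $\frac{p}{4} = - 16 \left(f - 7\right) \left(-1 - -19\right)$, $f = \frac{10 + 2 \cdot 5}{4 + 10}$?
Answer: $- \frac{44928}{7} \approx -6418.3$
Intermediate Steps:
$f = \frac{10}{7}$ ($f = \frac{10 + 10}{14} = 20 \cdot \frac{1}{14} = \frac{10}{7} \approx 1.4286$)
$p = \frac{44928}{7}$ ($p = 4 - 16 \left(\frac{10}{7} - 7\right) \left(-1 - -19\right) = 4 \left(-16\right) \left(- \frac{39}{7}\right) \left(-1 + 19\right) = 4 \cdot \frac{624}{7} \cdot 18 = 4 \cdot \frac{11232}{7} = \frac{44928}{7} \approx 6418.3$)
$- p = \left(-1\right) \frac{44928}{7} = - \frac{44928}{7}$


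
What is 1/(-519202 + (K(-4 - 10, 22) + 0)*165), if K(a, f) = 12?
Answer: -1/517222 ≈ -1.9334e-6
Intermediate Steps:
1/(-519202 + (K(-4 - 10, 22) + 0)*165) = 1/(-519202 + (12 + 0)*165) = 1/(-519202 + 12*165) = 1/(-519202 + 1980) = 1/(-517222) = -1/517222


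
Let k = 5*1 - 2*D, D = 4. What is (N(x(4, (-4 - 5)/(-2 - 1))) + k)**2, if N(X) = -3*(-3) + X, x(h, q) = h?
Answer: 100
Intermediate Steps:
N(X) = 9 + X
k = -3 (k = 5*1 - 2*4 = 5 - 8 = -3)
(N(x(4, (-4 - 5)/(-2 - 1))) + k)**2 = ((9 + 4) - 3)**2 = (13 - 3)**2 = 10**2 = 100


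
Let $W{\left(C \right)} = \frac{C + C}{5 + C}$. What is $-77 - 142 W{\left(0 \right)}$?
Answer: $-77$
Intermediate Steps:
$W{\left(C \right)} = \frac{2 C}{5 + C}$
$-77 - 142 W{\left(0 \right)} = -77 - 142 \cdot 2 \cdot 0 \frac{1}{5 + 0} = -77 - 142 \cdot 2 \cdot 0 \cdot \frac{1}{5} = -77 - 0 = -77 + 0 = -77$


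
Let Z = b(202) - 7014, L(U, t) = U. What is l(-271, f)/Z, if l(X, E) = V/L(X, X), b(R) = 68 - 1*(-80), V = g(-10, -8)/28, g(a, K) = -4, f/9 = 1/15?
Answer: -1/13024802 ≈ -7.6777e-8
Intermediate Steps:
f = 3/5 (f = 9/15 = 9*(1/15) = 3/5 ≈ 0.60000)
V = -1/7 (V = -4/28 = -4*1/28 = -1/7 ≈ -0.14286)
b(R) = 148 (b(R) = 68 + 80 = 148)
l(X, E) = -1/(7*X)
Z = -6866 (Z = 148 - 7014 = -6866)
l(-271, f)/Z = -1/7/(-271)/(-6866) = -1/7*(-1/271)*(-1/6866) = (1/1897)*(-1/6866) = -1/13024802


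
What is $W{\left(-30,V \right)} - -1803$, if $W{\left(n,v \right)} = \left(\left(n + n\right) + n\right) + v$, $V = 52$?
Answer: $1765$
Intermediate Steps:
$W{\left(n,v \right)} = v + 3 n$ ($W{\left(n,v \right)} = \left(2 n + n\right) + v = 3 n + v = v + 3 n$)
$W{\left(-30,V \right)} - -1803 = \left(52 + 3 \left(-30\right)\right) - -1803 = \left(52 - 90\right) + 1803 = -38 + 1803 = 1765$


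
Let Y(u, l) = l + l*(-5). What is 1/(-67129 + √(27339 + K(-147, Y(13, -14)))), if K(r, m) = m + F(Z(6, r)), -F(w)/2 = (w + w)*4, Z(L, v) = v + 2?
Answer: -67129/4506272926 - √29715/4506272926 ≈ -1.4935e-5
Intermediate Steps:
Y(u, l) = -4*l (Y(u, l) = l - 5*l = -4*l)
Z(L, v) = 2 + v
F(w) = -16*w (F(w) = -2*(w + w)*4 = -2*2*w*4 = -16*w)
K(r, m) = -32 + m - 16*r (K(r, m) = m - 16*(2 + r) = m + (-32 - 16*r) = -32 + m - 16*r)
1/(-67129 + √(27339 + K(-147, Y(13, -14)))) = 1/(-67129 + √(27339 + (-32 - 4*(-14) - 16*(-147)))) = 1/(-67129 + √(27339 + (-32 + 56 + 2352))) = 1/(-67129 + √(27339 + 2376)) = 1/(-67129 + √29715)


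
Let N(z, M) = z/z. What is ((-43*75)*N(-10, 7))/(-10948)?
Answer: 3225/10948 ≈ 0.29457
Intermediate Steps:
N(z, M) = 1
((-43*75)*N(-10, 7))/(-10948) = (-43*75*1)/(-10948) = -3225*1*(-1/10948) = -3225*(-1/10948) = 3225/10948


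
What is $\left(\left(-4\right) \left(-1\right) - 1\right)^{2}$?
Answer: $9$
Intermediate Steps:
$\left(\left(-4\right) \left(-1\right) - 1\right)^{2} = \left(4 - 1\right)^{2} = 3^{2} = 9$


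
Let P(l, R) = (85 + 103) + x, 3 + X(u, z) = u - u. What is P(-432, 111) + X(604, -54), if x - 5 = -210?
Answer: -20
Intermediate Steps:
x = -205 (x = 5 - 210 = -205)
X(u, z) = -3 (X(u, z) = -3 + (u - u) = -3 + 0 = -3)
P(l, R) = -17 (P(l, R) = (85 + 103) - 205 = 188 - 205 = -17)
P(-432, 111) + X(604, -54) = -17 - 3 = -20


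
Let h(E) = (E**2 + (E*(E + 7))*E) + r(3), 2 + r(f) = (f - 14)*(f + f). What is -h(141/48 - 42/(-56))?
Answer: -372419/4096 ≈ -90.923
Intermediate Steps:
r(f) = -2 + 2*f*(-14 + f) (r(f) = -2 + (f - 14)*(f + f) = -2 + (-14 + f)*(2*f) = -2 + 2*f*(-14 + f))
h(E) = -68 + E**2 + E**2*(7 + E) (h(E) = (E**2 + (E*(E + 7))*E) + (-2 - 28*3 + 2*3**2) = (E**2 + (E*(7 + E))*E) + (-2 - 84 + 2*9) = (E**2 + E**2*(7 + E)) + (-2 - 84 + 18) = (E**2 + E**2*(7 + E)) - 68 = -68 + E**2 + E**2*(7 + E))
-h(141/48 - 42/(-56)) = -(-68 + (141/48 - 42/(-56))**3 + 8*(141/48 - 42/(-56))**2) = -(-68 + (141*(1/48) - 42*(-1/56))**3 + 8*(141*(1/48) - 42*(-1/56))**2) = -(-68 + (47/16 + 3/4)**3 + 8*(47/16 + 3/4)**2) = -(-68 + (59/16)**3 + 8*(59/16)**2) = -(-68 + 205379/4096 + 8*(3481/256)) = -(-68 + 205379/4096 + 3481/32) = -1*372419/4096 = -372419/4096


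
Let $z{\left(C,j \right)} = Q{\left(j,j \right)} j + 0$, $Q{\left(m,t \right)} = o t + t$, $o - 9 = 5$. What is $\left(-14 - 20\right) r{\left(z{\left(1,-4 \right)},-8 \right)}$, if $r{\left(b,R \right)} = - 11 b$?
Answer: $89760$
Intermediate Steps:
$o = 14$ ($o = 9 + 5 = 14$)
$Q{\left(m,t \right)} = 15 t$ ($Q{\left(m,t \right)} = 14 t + t = 15 t$)
$z{\left(C,j \right)} = 15 j^{2}$ ($z{\left(C,j \right)} = 15 j j + 0 = 15 j^{2} + 0 = 15 j^{2}$)
$\left(-14 - 20\right) r{\left(z{\left(1,-4 \right)},-8 \right)} = \left(-14 - 20\right) \left(- 11 \cdot 15 \left(-4\right)^{2}\right) = - 34 \left(- 11 \cdot 15 \cdot 16\right) = - 34 \left(\left(-11\right) 240\right) = \left(-34\right) \left(-2640\right) = 89760$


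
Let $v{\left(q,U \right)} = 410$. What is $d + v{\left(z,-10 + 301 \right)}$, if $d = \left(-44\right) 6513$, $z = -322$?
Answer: $-286162$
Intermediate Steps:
$d = -286572$
$d + v{\left(z,-10 + 301 \right)} = -286572 + 410 = -286162$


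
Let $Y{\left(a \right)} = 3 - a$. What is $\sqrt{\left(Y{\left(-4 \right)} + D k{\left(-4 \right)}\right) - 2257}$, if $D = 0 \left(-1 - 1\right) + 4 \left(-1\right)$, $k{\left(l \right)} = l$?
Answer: $i \sqrt{2234} \approx 47.265 i$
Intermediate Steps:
$D = -4$ ($D = 0 \left(-2\right) - 4 = 0 - 4 = -4$)
$\sqrt{\left(Y{\left(-4 \right)} + D k{\left(-4 \right)}\right) - 2257} = \sqrt{\left(\left(3 - -4\right) - -16\right) - 2257} = \sqrt{\left(\left(3 + 4\right) + 16\right) - 2257} = \sqrt{\left(7 + 16\right) - 2257} = \sqrt{23 - 2257} = \sqrt{-2234} = i \sqrt{2234}$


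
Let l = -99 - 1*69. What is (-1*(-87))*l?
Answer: -14616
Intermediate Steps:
l = -168 (l = -99 - 69 = -168)
(-1*(-87))*l = -1*(-87)*(-168) = 87*(-168) = -14616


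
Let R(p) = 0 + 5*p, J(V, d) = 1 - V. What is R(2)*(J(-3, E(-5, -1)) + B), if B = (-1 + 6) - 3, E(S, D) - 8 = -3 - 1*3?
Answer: 60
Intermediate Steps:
E(S, D) = 2 (E(S, D) = 8 + (-3 - 1*3) = 8 + (-3 - 3) = 8 - 6 = 2)
B = 2 (B = 5 - 3 = 2)
R(p) = 5*p
R(2)*(J(-3, E(-5, -1)) + B) = (5*2)*((1 - 1*(-3)) + 2) = 10*((1 + 3) + 2) = 10*(4 + 2) = 10*6 = 60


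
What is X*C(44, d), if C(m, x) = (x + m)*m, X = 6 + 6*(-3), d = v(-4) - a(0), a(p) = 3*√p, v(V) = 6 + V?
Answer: -24288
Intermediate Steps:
d = 2 (d = (6 - 4) - 3*√0 = 2 - 3*0 = 2 - 1*0 = 2 + 0 = 2)
X = -12 (X = 6 - 18 = -12)
C(m, x) = m*(m + x) (C(m, x) = (m + x)*m = m*(m + x))
X*C(44, d) = -528*(44 + 2) = -528*46 = -12*2024 = -24288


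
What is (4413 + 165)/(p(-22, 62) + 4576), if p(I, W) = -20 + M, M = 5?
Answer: 4578/4561 ≈ 1.0037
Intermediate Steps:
p(I, W) = -15 (p(I, W) = -20 + 5 = -15)
(4413 + 165)/(p(-22, 62) + 4576) = (4413 + 165)/(-15 + 4576) = 4578/4561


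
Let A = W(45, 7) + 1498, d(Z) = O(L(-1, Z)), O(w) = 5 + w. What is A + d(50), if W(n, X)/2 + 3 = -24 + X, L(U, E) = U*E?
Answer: 1413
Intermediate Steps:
L(U, E) = E*U
W(n, X) = -54 + 2*X (W(n, X) = -6 + 2*(-24 + X) = -6 + (-48 + 2*X) = -54 + 2*X)
d(Z) = 5 - Z (d(Z) = 5 + Z*(-1) = 5 - Z)
A = 1458 (A = (-54 + 2*7) + 1498 = (-54 + 14) + 1498 = -40 + 1498 = 1458)
A + d(50) = 1458 + (5 - 1*50) = 1458 + (5 - 50) = 1458 - 45 = 1413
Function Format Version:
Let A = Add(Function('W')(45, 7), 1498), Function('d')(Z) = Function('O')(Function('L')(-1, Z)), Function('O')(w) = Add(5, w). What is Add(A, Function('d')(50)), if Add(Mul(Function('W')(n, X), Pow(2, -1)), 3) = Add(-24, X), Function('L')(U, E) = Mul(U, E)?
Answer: 1413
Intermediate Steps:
Function('L')(U, E) = Mul(E, U)
Function('W')(n, X) = Add(-54, Mul(2, X)) (Function('W')(n, X) = Add(-6, Mul(2, Add(-24, X))) = Add(-6, Add(-48, Mul(2, X))) = Add(-54, Mul(2, X)))
Function('d')(Z) = Add(5, Mul(-1, Z)) (Function('d')(Z) = Add(5, Mul(Z, -1)) = Add(5, Mul(-1, Z)))
A = 1458 (A = Add(Add(-54, Mul(2, 7)), 1498) = Add(Add(-54, 14), 1498) = Add(-40, 1498) = 1458)
Add(A, Function('d')(50)) = Add(1458, Add(5, Mul(-1, 50))) = Add(1458, Add(5, -50)) = Add(1458, -45) = 1413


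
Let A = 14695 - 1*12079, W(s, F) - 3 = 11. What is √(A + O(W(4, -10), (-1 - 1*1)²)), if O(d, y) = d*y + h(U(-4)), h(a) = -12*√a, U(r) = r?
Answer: 2*√(668 - 6*I) ≈ 51.692 - 0.23214*I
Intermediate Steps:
W(s, F) = 14 (W(s, F) = 3 + 11 = 14)
O(d, y) = -24*I + d*y (O(d, y) = d*y - 24*I = -24*I + d*y)
A = 2616 (A = 14695 - 12079 = 2616)
√(A + O(W(4, -10), (-1 - 1*1)²)) = √(2616 + (-24*I + 14*(-1 - 1*1)²)) = √(2616 + (-24*I + 14*(-1 - 1)²)) = √(2616 + (-24*I + 14*(-2)²)) = √(2616 + (-24*I + 14*4)) = √(2616 + (-24*I + 56)) = √(2616 + (56 - 24*I)) = √(2672 - 24*I)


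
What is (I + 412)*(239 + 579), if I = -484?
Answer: -58896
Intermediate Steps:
(I + 412)*(239 + 579) = (-484 + 412)*(239 + 579) = -72*818 = -58896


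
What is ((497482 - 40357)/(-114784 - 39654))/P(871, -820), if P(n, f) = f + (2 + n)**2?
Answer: -457125/117575039342 ≈ -3.8879e-6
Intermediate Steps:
((497482 - 40357)/(-114784 - 39654))/P(871, -820) = ((497482 - 40357)/(-114784 - 39654))/(-820 + (2 + 871)**2) = (457125/(-154438))/(-820 + 873**2) = (457125*(-1/154438))/(-820 + 762129) = -457125/154438/761309 = -457125/154438*1/761309 = -457125/117575039342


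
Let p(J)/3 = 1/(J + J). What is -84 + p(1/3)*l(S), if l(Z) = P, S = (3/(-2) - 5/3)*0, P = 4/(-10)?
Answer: -429/5 ≈ -85.800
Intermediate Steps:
p(J) = 3/(2*J) (p(J) = 3/(J + J) = 3/((2*J)) = 3*(1/(2*J)) = 3/(2*J))
P = -⅖ (P = 4*(-⅒) = -⅖ ≈ -0.40000)
S = 0 (S = (3*(-½) - 5*⅓)*0 = (-3/2 - 5/3)*0 = -19/6*0 = 0)
l(Z) = -⅖
-84 + p(1/3)*l(S) = -84 + (3/(2*(1/3)))*(-⅖) = -84 + (3/(2*(⅓)))*(-⅖) = -84 + ((3/2)*3)*(-⅖) = -84 + (9/2)*(-⅖) = -84 - 9/5 = -429/5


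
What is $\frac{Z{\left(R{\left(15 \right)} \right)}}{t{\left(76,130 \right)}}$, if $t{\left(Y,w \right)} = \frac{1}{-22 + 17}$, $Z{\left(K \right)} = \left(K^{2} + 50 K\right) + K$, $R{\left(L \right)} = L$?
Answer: $-4950$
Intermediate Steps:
$Z{\left(K \right)} = K^{2} + 51 K$
$t{\left(Y,w \right)} = - \frac{1}{5}$ ($t{\left(Y,w \right)} = \frac{1}{-5} = - \frac{1}{5}$)
$\frac{Z{\left(R{\left(15 \right)} \right)}}{t{\left(76,130 \right)}} = \frac{15 \left(51 + 15\right)}{- \frac{1}{5}} = 15 \cdot 66 \left(-5\right) = 990 \left(-5\right) = -4950$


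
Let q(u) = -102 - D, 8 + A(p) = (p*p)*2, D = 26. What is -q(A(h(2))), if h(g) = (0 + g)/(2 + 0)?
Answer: 128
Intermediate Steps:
h(g) = g/2
A(p) = -8 + 2*p**2 (A(p) = -8 + (p*p)*2 = -8 + p**2*2 = -8 + 2*p**2)
q(u) = -128 (q(u) = -102 - 1*26 = -102 - 26 = -128)
-q(A(h(2))) = -1*(-128) = 128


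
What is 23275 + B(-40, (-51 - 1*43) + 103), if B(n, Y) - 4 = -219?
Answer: 23060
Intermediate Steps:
B(n, Y) = -215 (B(n, Y) = 4 - 219 = -215)
23275 + B(-40, (-51 - 1*43) + 103) = 23275 - 215 = 23060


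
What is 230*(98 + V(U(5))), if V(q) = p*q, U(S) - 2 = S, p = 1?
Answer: 24150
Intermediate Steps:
U(S) = 2 + S
V(q) = q (V(q) = 1*q = q)
230*(98 + V(U(5))) = 230*(98 + (2 + 5)) = 230*(98 + 7) = 230*105 = 24150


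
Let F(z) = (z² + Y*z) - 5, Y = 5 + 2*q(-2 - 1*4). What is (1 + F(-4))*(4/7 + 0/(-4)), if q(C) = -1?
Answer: 0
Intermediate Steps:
Y = 3 (Y = 5 + 2*(-1) = 5 - 2 = 3)
F(z) = -5 + z² + 3*z (F(z) = (z² + 3*z) - 5 = -5 + z² + 3*z)
(1 + F(-4))*(4/7 + 0/(-4)) = (1 + (-5 + (-4)² + 3*(-4)))*(4/7 + 0/(-4)) = (1 + (-5 + 16 - 12))*(4*(⅐) + 0*(-¼)) = (1 - 1)*(4/7 + 0) = 0*(4/7) = 0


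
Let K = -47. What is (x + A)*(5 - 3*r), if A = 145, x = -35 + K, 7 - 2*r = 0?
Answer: -693/2 ≈ -346.50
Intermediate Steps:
r = 7/2 (r = 7/2 - ½*0 = 7/2 + 0 = 7/2 ≈ 3.5000)
x = -82 (x = -35 - 47 = -82)
(x + A)*(5 - 3*r) = (-82 + 145)*(5 - 3*7/2) = 63*(5 - 21/2) = 63*(-11/2) = -693/2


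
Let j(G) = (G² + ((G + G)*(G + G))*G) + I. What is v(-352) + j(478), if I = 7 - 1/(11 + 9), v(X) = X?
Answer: 8741790939/20 ≈ 4.3709e+8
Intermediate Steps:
I = 139/20 (I = 7 - 1/20 = 139/20 ≈ 6.9500)
j(G) = 139/20 + G² + 4*G³ (j(G) = (G² + ((G + G)*(G + G))*G) + 139/20 = (G² + ((2*G)*(2*G))*G) + 139/20 = (G² + (4*G²)*G) + 139/20 = (G² + 4*G³) + 139/20 = 139/20 + G² + 4*G³)
v(-352) + j(478) = -352 + (139/20 + 478² + 4*478³) = -352 + (139/20 + 228484 + 4*109215352) = -352 + (139/20 + 228484 + 436861408) = -352 + 8741797979/20 = 8741790939/20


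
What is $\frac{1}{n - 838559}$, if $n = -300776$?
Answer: $- \frac{1}{1139335} \approx -8.7771 \cdot 10^{-7}$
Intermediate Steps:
$\frac{1}{n - 838559} = \frac{1}{-300776 - 838559} = \frac{1}{-1139335} = - \frac{1}{1139335}$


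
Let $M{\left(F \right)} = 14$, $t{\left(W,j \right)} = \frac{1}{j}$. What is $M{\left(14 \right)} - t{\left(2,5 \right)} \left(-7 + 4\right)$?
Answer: $\frac{73}{5} \approx 14.6$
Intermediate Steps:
$M{\left(14 \right)} - t{\left(2,5 \right)} \left(-7 + 4\right) = 14 - \frac{-7 + 4}{5} = 14 - \frac{1}{5} \left(-3\right) = 14 - - \frac{3}{5} = 14 + \frac{3}{5} = \frac{73}{5}$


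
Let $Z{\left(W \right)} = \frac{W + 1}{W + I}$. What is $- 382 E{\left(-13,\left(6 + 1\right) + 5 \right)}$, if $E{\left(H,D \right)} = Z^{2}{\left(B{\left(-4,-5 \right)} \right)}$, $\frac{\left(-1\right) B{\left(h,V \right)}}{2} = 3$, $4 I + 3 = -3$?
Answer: $- \frac{1528}{9} \approx -169.78$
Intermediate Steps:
$I = - \frac{3}{2}$ ($I = - \frac{3}{4} + \frac{1}{4} \left(-3\right) = - \frac{3}{4} - \frac{3}{4} = - \frac{3}{2} \approx -1.5$)
$B{\left(h,V \right)} = -6$ ($B{\left(h,V \right)} = \left(-2\right) 3 = -6$)
$Z{\left(W \right)} = \frac{1 + W}{- \frac{3}{2} + W}$ ($Z{\left(W \right)} = \frac{W + 1}{W - \frac{3}{2}} = \frac{1 + W}{- \frac{3}{2} + W}$)
$E{\left(H,D \right)} = \frac{4}{9}$ ($E{\left(H,D \right)} = \left(\frac{2 \left(1 - 6\right)}{-3 + 2 \left(-6\right)}\right)^{2} = \left(2 \frac{1}{-3 - 12} \left(-5\right)\right)^{2} = \left(2 \frac{1}{-15} \left(-5\right)\right)^{2} = \left(2 \left(- \frac{1}{15}\right) \left(-5\right)\right)^{2} = \left(\frac{2}{3}\right)^{2} = \frac{4}{9}$)
$- 382 E{\left(-13,\left(6 + 1\right) + 5 \right)} = \left(-382\right) \frac{4}{9} = - \frac{1528}{9}$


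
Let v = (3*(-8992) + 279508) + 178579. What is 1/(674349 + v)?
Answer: 1/1105460 ≈ 9.0460e-7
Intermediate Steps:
v = 431111 (v = (-26976 + 279508) + 178579 = 252532 + 178579 = 431111)
1/(674349 + v) = 1/(674349 + 431111) = 1/1105460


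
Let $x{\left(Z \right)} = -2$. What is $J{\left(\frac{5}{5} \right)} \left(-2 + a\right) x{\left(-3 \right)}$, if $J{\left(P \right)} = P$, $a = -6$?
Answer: $16$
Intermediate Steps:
$J{\left(\frac{5}{5} \right)} \left(-2 + a\right) x{\left(-3 \right)} = \frac{5}{5} \left(-2 - 6\right) \left(-2\right) = 5 \cdot \frac{1}{5} \left(-8\right) \left(-2\right) = 1 \left(-8\right) \left(-2\right) = \left(-8\right) \left(-2\right) = 16$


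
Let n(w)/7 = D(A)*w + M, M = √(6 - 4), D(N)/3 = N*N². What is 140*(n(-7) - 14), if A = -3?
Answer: 553700 + 980*√2 ≈ 5.5509e+5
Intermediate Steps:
D(N) = 3*N³ (D(N) = 3*(N*N²) = 3*N³)
M = √2 ≈ 1.4142
n(w) = -567*w + 7*√2 (n(w) = 7*((3*(-3)³)*w + √2) = 7*((3*(-27))*w + √2) = 7*(-81*w + √2) = 7*(√2 - 81*w) = -567*w + 7*√2)
140*(n(-7) - 14) = 140*((-567*(-7) + 7*√2) - 14) = 140*((3969 + 7*√2) - 14) = 140*(3955 + 7*√2) = 553700 + 980*√2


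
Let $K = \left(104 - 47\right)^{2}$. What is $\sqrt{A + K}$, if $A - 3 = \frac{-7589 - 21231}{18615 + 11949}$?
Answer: $\frac{\sqrt{21090286623}}{2547} \approx 57.018$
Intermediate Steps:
$K = 3249$ ($K = 57^{2} = 3249$)
$A = \frac{15718}{7641}$ ($A = 3 + \frac{-7589 - 21231}{18615 + 11949} = 3 - \frac{28820}{30564} = 3 - \frac{7205}{7641} = \frac{15718}{7641} \approx 2.0571$)
$\sqrt{A + K} = \sqrt{\frac{15718}{7641} + 3249} = \sqrt{\frac{24841327}{7641}} = \frac{\sqrt{21090286623}}{2547}$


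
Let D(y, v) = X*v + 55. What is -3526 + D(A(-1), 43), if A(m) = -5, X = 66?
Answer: -633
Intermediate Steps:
D(y, v) = 55 + 66*v (D(y, v) = 66*v + 55 = 55 + 66*v)
-3526 + D(A(-1), 43) = -3526 + (55 + 66*43) = -3526 + (55 + 2838) = -3526 + 2893 = -633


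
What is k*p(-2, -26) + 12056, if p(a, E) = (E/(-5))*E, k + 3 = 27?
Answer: 44056/5 ≈ 8811.2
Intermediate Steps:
k = 24 (k = -3 + 27 = 24)
p(a, E) = -E**2/5 (p(a, E) = (E*(-1/5))*E = (-E/5)*E = -E**2/5)
k*p(-2, -26) + 12056 = 24*(-1/5*(-26)**2) + 12056 = 24*(-1/5*676) + 12056 = 24*(-676/5) + 12056 = -16224/5 + 12056 = 44056/5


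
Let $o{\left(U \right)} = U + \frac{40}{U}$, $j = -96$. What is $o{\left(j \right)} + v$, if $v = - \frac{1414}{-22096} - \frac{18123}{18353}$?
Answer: $- \frac{59211212801}{608291832} \approx -97.34$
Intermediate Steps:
$v = - \frac{187247333}{202763944}$ ($v = \left(-1414\right) \left(- \frac{1}{22096}\right) - \frac{18123}{18353} = \frac{707}{11048} - \frac{18123}{18353} = - \frac{187247333}{202763944} \approx -0.92347$)
$o{\left(j \right)} + v = \left(-96 + \frac{40}{-96}\right) - \frac{187247333}{202763944} = \left(-96 + 40 \left(- \frac{1}{96}\right)\right) - \frac{187247333}{202763944} = \left(-96 - \frac{5}{12}\right) - \frac{187247333}{202763944} = - \frac{1157}{12} - \frac{187247333}{202763944} = - \frac{59211212801}{608291832}$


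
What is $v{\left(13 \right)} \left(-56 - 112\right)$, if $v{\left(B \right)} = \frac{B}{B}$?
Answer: $-168$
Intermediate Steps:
$v{\left(B \right)} = 1$
$v{\left(13 \right)} \left(-56 - 112\right) = 1 \left(-56 - 112\right) = 1 \left(-168\right) = -168$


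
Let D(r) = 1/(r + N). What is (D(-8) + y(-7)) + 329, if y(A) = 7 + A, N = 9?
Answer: 330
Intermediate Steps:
D(r) = 1/(9 + r) (D(r) = 1/(r + 9) = 1/(9 + r))
(D(-8) + y(-7)) + 329 = (1/(9 - 8) + (7 - 7)) + 329 = (1/1 + 0) + 329 = (1 + 0) + 329 = 1 + 329 = 330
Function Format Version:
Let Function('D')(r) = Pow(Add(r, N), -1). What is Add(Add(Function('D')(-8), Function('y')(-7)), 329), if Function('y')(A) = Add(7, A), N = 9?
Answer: 330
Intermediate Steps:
Function('D')(r) = Pow(Add(9, r), -1) (Function('D')(r) = Pow(Add(r, 9), -1) = Pow(Add(9, r), -1))
Add(Add(Function('D')(-8), Function('y')(-7)), 329) = Add(Add(Pow(Add(9, -8), -1), Add(7, -7)), 329) = Add(Add(Pow(1, -1), 0), 329) = Add(Add(1, 0), 329) = Add(1, 329) = 330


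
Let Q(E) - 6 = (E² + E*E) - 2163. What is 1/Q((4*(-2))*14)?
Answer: 1/22931 ≈ 4.3609e-5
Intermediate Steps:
Q(E) = -2157 + 2*E² (Q(E) = 6 + ((E² + E*E) - 2163) = 6 + ((E² + E²) - 2163) = 6 + (2*E² - 2163) = 6 + (-2163 + 2*E²) = -2157 + 2*E²)
1/Q((4*(-2))*14) = 1/(-2157 + 2*((4*(-2))*14)²) = 1/(-2157 + 2*(-8*14)²) = 1/(-2157 + 2*(-112)²) = 1/(-2157 + 2*12544) = 1/(-2157 + 25088) = 1/22931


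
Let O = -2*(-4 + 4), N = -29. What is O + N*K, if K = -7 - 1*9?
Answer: 464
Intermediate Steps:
K = -16 (K = -7 - 9 = -16)
O = 0 (O = -2*0 = 0)
O + N*K = 0 - 29*(-16) = 0 + 464 = 464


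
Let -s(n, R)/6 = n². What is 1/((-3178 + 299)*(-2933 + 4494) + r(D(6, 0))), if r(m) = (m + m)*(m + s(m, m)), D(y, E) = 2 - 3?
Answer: -1/4494105 ≈ -2.2251e-7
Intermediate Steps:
s(n, R) = -6*n²
D(y, E) = -1
r(m) = 2*m*(m - 6*m²) (r(m) = (m + m)*(m - 6*m²) = (2*m)*(m - 6*m²) = 2*m*(m - 6*m²))
1/((-3178 + 299)*(-2933 + 4494) + r(D(6, 0))) = 1/((-3178 + 299)*(-2933 + 4494) + (-1)²*(2 - 12*(-1))) = 1/(-2879*1561 + 1*(2 + 12)) = 1/(-4494119 + 1*14) = 1/(-4494119 + 14) = 1/(-4494105) = -1/4494105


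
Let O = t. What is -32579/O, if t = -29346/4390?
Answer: 71510905/14673 ≈ 4873.6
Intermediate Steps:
t = -14673/2195 (t = -29346*1/4390 = -14673/2195 ≈ -6.6847)
O = -14673/2195 ≈ -6.6847
-32579/O = -32579/(-14673/2195) = -32579*(-2195/14673) = 71510905/14673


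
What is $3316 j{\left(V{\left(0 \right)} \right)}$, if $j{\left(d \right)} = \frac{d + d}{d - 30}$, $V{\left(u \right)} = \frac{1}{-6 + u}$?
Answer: $\frac{6632}{181} \approx 36.641$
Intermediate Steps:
$j{\left(d \right)} = \frac{2 d}{-30 + d}$
$3316 j{\left(V{\left(0 \right)} \right)} = 3316 \frac{2}{\left(-6 + 0\right) \left(-30 + \frac{1}{-6 + 0}\right)} = 3316 \frac{2}{\left(-6\right) \left(-30 + \frac{1}{-6}\right)} = 3316 \cdot 2 \left(- \frac{1}{6}\right) \frac{1}{-30 - \frac{1}{6}} = 3316 \cdot 2 \left(- \frac{1}{6}\right) \frac{1}{- \frac{181}{6}} = 3316 \cdot 2 \left(- \frac{1}{6}\right) \left(- \frac{6}{181}\right) = 3316 \cdot \frac{2}{181} = \frac{6632}{181}$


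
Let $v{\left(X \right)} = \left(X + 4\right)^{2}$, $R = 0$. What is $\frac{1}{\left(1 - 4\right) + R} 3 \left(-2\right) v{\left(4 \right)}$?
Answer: $128$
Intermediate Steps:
$v{\left(X \right)} = \left(4 + X\right)^{2}$
$\frac{1}{\left(1 - 4\right) + R} 3 \left(-2\right) v{\left(4 \right)} = \frac{1}{\left(1 - 4\right) + 0} \cdot 3 \left(-2\right) \left(4 + 4\right)^{2} = \frac{1}{-3 + 0} \cdot 3 \left(-2\right) 8^{2} = \frac{1}{-3} \cdot 3 \left(-2\right) 64 = \left(- \frac{1}{3}\right) 3 \left(-2\right) 64 = \left(-1\right) \left(-2\right) 64 = 2 \cdot 64 = 128$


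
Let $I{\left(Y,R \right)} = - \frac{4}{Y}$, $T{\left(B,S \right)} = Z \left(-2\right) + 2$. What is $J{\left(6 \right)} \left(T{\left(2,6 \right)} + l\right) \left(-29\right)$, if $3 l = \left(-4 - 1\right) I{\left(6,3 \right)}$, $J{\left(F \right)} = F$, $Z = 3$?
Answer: $\frac{1508}{3} \approx 502.67$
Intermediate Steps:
$T{\left(B,S \right)} = -4$ ($T{\left(B,S \right)} = 3 \left(-2\right) + 2 = -6 + 2 = -4$)
$l = \frac{10}{9}$ ($l = \frac{\left(-4 - 1\right) \left(- \frac{4}{6}\right)}{3} = \frac{\left(-5\right) \left(\left(-4\right) \frac{1}{6}\right)}{3} = \frac{\left(-5\right) \left(- \frac{2}{3}\right)}{3} = \frac{1}{3} \cdot \frac{10}{3} = \frac{10}{9} \approx 1.1111$)
$J{\left(6 \right)} \left(T{\left(2,6 \right)} + l\right) \left(-29\right) = 6 \left(-4 + \frac{10}{9}\right) \left(-29\right) = 6 \left(- \frac{26}{9}\right) \left(-29\right) = \left(- \frac{52}{3}\right) \left(-29\right) = \frac{1508}{3}$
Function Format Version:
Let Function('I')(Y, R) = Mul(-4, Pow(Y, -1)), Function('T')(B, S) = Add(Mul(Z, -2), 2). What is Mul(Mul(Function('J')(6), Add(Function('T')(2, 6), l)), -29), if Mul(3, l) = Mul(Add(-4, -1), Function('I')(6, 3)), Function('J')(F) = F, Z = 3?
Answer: Rational(1508, 3) ≈ 502.67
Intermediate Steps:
Function('T')(B, S) = -4 (Function('T')(B, S) = Add(Mul(3, -2), 2) = Add(-6, 2) = -4)
l = Rational(10, 9) (l = Mul(Rational(1, 3), Mul(Add(-4, -1), Mul(-4, Pow(6, -1)))) = Mul(Rational(1, 3), Mul(-5, Mul(-4, Rational(1, 6)))) = Mul(Rational(1, 3), Mul(-5, Rational(-2, 3))) = Mul(Rational(1, 3), Rational(10, 3)) = Rational(10, 9) ≈ 1.1111)
Mul(Mul(Function('J')(6), Add(Function('T')(2, 6), l)), -29) = Mul(Mul(6, Add(-4, Rational(10, 9))), -29) = Mul(Mul(6, Rational(-26, 9)), -29) = Mul(Rational(-52, 3), -29) = Rational(1508, 3)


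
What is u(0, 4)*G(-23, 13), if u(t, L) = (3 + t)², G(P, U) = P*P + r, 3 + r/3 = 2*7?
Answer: 5058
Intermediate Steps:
r = 33 (r = -9 + 3*(2*7) = -9 + 3*14 = -9 + 42 = 33)
G(P, U) = 33 + P² (G(P, U) = P*P + 33 = P² + 33 = 33 + P²)
u(0, 4)*G(-23, 13) = (3 + 0)²*(33 + (-23)²) = 3²*(33 + 529) = 9*562 = 5058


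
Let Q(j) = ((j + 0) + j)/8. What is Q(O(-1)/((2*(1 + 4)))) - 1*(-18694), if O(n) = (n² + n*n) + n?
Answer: 747761/40 ≈ 18694.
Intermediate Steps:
O(n) = n + 2*n² (O(n) = (n² + n²) + n = 2*n² + n = n + 2*n²)
Q(j) = j/4 (Q(j) = (j + j)/8 = (2*j)/8 = j/4)
Q(O(-1)/((2*(1 + 4)))) - 1*(-18694) = ((-(1 + 2*(-1)))/((2*(1 + 4))))/4 - 1*(-18694) = ((-(1 - 2))/((2*5)))/4 + 18694 = (-1*(-1)/10)/4 + 18694 = (1*(⅒))/4 + 18694 = (¼)*(⅒) + 18694 = 1/40 + 18694 = 747761/40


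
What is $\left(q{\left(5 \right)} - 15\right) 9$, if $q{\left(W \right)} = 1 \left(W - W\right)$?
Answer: $-135$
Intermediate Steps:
$q{\left(W \right)} = 0$ ($q{\left(W \right)} = 1 \cdot 0 = 0$)
$\left(q{\left(5 \right)} - 15\right) 9 = \left(0 - 15\right) 9 = \left(-15\right) 9 = -135$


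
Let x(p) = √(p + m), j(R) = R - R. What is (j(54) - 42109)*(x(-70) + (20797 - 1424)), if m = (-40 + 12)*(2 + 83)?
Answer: -815777657 - 1473815*I*√2 ≈ -8.1578e+8 - 2.0843e+6*I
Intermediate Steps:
m = -2380 (m = -28*85 = -2380)
j(R) = 0
x(p) = √(-2380 + p) (x(p) = √(p - 2380) = √(-2380 + p))
(j(54) - 42109)*(x(-70) + (20797 - 1424)) = (0 - 42109)*(√(-2380 - 70) + (20797 - 1424)) = -42109*(√(-2450) + 19373) = -42109*(35*I*√2 + 19373) = -42109*(19373 + 35*I*√2) = -815777657 - 1473815*I*√2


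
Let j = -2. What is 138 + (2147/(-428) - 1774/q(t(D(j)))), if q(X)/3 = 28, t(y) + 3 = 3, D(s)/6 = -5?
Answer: 1005439/8988 ≈ 111.86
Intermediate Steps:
D(s) = -30 (D(s) = 6*(-5) = -30)
t(y) = 0 (t(y) = -3 + 3 = 0)
q(X) = 84 (q(X) = 3*28 = 84)
138 + (2147/(-428) - 1774/q(t(D(j)))) = 138 + (2147/(-428) - 1774/84) = 138 + (2147*(-1/428) - 1774*1/84) = 138 + (-2147/428 - 887/42) = 138 - 234905/8988 = 1005439/8988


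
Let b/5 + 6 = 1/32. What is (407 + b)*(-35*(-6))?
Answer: 1267245/16 ≈ 79203.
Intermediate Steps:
b = -955/32 (b = -30 + 5/32 = -955/32 ≈ -29.844)
(407 + b)*(-35*(-6)) = (407 - 955/32)*(-35*(-6)) = (12069/32)*210 = 1267245/16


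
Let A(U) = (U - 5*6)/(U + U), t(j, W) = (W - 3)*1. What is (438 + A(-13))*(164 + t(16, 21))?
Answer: 80017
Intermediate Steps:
t(j, W) = -3 + W (t(j, W) = (-3 + W)*1 = -3 + W)
A(U) = (-30 + U)/(2*U) (A(U) = (U - 30)/((2*U)) = (-30 + U)*(1/(2*U)) = (-30 + U)/(2*U))
(438 + A(-13))*(164 + t(16, 21)) = (438 + (1/2)*(-30 - 13)/(-13))*(164 + (-3 + 21)) = (438 + (1/2)*(-1/13)*(-43))*(164 + 18) = (438 + 43/26)*182 = (11431/26)*182 = 80017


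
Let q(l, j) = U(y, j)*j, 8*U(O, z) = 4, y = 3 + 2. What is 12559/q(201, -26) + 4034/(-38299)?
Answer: -481049583/497887 ≈ -966.18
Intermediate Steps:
y = 5
U(O, z) = ½ (U(O, z) = (⅛)*4 = ½)
q(l, j) = j/2
12559/q(201, -26) + 4034/(-38299) = 12559/(((½)*(-26))) + 4034/(-38299) = 12559/(-13) + 4034*(-1/38299) = 12559*(-1/13) - 4034/38299 = -12559/13 - 4034/38299 = -481049583/497887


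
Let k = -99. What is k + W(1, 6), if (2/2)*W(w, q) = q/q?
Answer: -98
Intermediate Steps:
W(w, q) = 1 (W(w, q) = q/q = 1)
k + W(1, 6) = -99 + 1 = -98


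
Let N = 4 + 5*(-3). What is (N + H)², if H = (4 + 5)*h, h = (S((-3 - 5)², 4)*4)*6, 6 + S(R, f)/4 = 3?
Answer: 6775609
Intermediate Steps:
N = -11 (N = 4 - 15 = -11)
S(R, f) = -12 (S(R, f) = -24 + 4*3 = -24 + 12 = -12)
h = -288 (h = -12*4*6 = -48*6 = -288)
H = -2592 (H = (4 + 5)*(-288) = 9*(-288) = -2592)
(N + H)² = (-11 - 2592)² = (-2603)² = 6775609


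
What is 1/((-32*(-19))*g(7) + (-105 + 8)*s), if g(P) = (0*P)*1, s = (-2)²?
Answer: -1/388 ≈ -0.0025773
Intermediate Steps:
s = 4
g(P) = 0 (g(P) = 0*1 = 0)
1/((-32*(-19))*g(7) + (-105 + 8)*s) = 1/(-32*(-19)*0 + (-105 + 8)*4) = 1/(608*0 - 97*4) = 1/(0 - 388) = 1/(-388) = -1/388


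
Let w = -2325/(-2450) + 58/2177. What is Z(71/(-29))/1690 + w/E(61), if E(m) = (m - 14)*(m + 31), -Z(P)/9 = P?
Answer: 42834561779/3229437298360 ≈ 0.013264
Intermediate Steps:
Z(P) = -9*P
E(m) = (-14 + m)*(31 + m)
w = 29735/30478 (w = -2325*(-1/2450) + 58*(1/2177) = 93/98 + 58/2177 = 29735/30478 ≈ 0.97562)
Z(71/(-29))/1690 + w/E(61) = -639/(-29)/1690 + 29735/(30478*(-434 + 61² + 17*61)) = -639*(-1)/29*(1/1690) + 29735/(30478*(-434 + 3721 + 1037)) = -9*(-71/29)*(1/1690) + (29735/30478)/4324 = (639/29)*(1/1690) + (29735/30478)*(1/4324) = 639/49010 + 29735/131786872 = 42834561779/3229437298360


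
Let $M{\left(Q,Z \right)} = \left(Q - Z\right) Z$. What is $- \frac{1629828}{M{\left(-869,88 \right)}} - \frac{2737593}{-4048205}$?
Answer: $\frac{569035582569}{28410302690} \approx 20.029$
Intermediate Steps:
$M{\left(Q,Z \right)} = Z \left(Q - Z\right)$
$- \frac{1629828}{M{\left(-869,88 \right)}} - \frac{2737593}{-4048205} = - \frac{1629828}{88 \left(-869 - 88\right)} - \frac{2737593}{-4048205} = - \frac{1629828}{88 \left(-869 - 88\right)} - - \frac{2737593}{4048205} = - \frac{1629828}{88 \left(-957\right)} + \frac{2737593}{4048205} = - \frac{1629828}{-84216} + \frac{2737593}{4048205} = \left(-1629828\right) \left(- \frac{1}{84216}\right) + \frac{2737593}{4048205} = \frac{135819}{7018} + \frac{2737593}{4048205} = \frac{569035582569}{28410302690}$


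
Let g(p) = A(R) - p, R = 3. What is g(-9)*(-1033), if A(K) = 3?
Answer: -12396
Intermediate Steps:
g(p) = 3 - p
g(-9)*(-1033) = (3 - 1*(-9))*(-1033) = (3 + 9)*(-1033) = 12*(-1033) = -12396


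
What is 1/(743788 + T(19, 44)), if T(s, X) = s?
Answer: 1/743807 ≈ 1.3444e-6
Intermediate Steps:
1/(743788 + T(19, 44)) = 1/(743788 + 19) = 1/743807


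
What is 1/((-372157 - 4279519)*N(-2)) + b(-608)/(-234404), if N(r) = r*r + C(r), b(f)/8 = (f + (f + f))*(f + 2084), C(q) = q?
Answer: 50093415011095/545185730552 ≈ 91.883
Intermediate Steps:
b(f) = 24*f*(2084 + f) (b(f) = 8*((f + (f + f))*(f + 2084)) = 8*((f + 2*f)*(2084 + f)) = 8*((3*f)*(2084 + f)) = 8*(3*f*(2084 + f)) = 24*f*(2084 + f))
N(r) = r + r² (N(r) = r*r + r = r² + r = r + r²)
1/((-372157 - 4279519)*N(-2)) + b(-608)/(-234404) = 1/((-372157 - 4279519)*((-2*(1 - 2)))) + (24*(-608)*(2084 - 608))/(-234404) = 1/((-4651676)*((-2*(-1)))) + (24*(-608)*1476)*(-1/234404) = -1/4651676/2 - 21537792*(-1/234404) = -1/4651676*½ + 5384448/58601 = -1/9303352 + 5384448/58601 = 50093415011095/545185730552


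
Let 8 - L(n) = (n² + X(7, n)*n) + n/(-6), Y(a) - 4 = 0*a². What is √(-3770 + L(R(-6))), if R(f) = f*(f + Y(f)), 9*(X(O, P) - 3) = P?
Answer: 2*I*√989 ≈ 62.897*I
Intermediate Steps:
X(O, P) = 3 + P/9
Y(a) = 4 (Y(a) = 4 + 0*a² = 4 + 0 = 4)
R(f) = f*(4 + f) (R(f) = f*(f + 4) = f*(4 + f))
L(n) = 8 - n² + n/6 - n*(3 + n/9) (L(n) = 8 - ((n² + (3 + n/9)*n) + n/(-6)) = 8 - ((n² + n*(3 + n/9)) + n*(-⅙)) = 8 - ((n² + n*(3 + n/9)) - n/6) = 8 - (n² - n/6 + n*(3 + n/9)) = 8 + (-n² + n/6 - n*(3 + n/9)) = 8 - n² + n/6 - n*(3 + n/9))
√(-3770 + L(R(-6))) = √(-3770 + (8 - (-17)*(4 - 6) - 10*36*(4 - 6)²/9)) = √(-3770 + (8 - (-17)*(-2) - 10*(-6*(-2))²/9)) = √(-3770 + (8 - 17/6*12 - 10/9*12²)) = √(-3770 + (8 - 34 - 10/9*144)) = √(-3770 + (8 - 34 - 160)) = √(-3770 - 186) = √(-3956) = 2*I*√989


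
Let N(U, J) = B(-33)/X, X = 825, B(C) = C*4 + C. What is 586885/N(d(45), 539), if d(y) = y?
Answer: -2934425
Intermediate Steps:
B(C) = 5*C (B(C) = 4*C + C = 5*C)
N(U, J) = -1/5 (N(U, J) = (5*(-33))/825 = -165*1/825 = -1/5)
586885/N(d(45), 539) = 586885/(-1/5) = 586885*(-5) = -2934425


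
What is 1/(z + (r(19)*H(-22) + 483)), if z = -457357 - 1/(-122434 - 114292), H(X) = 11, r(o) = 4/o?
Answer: -4497794/2054914719993 ≈ -2.1888e-6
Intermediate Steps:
z = -108268293181/236726 (z = -457357 - 1/(-236726) = -457357 - 1*(-1/236726) = -457357 + 1/236726 = -108268293181/236726 ≈ -4.5736e+5)
1/(z + (r(19)*H(-22) + 483)) = 1/(-108268293181/236726 + ((4/19)*11 + 483)) = 1/(-108268293181/236726 + (44/19 + 483)) = 1/(-108268293181/236726 + 9221/19) = 1/(-2054914719993/4497794) = -4497794/2054914719993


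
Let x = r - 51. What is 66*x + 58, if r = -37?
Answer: -5750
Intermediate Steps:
x = -88 (x = -37 - 51 = -88)
66*x + 58 = 66*(-88) + 58 = -5808 + 58 = -5750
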